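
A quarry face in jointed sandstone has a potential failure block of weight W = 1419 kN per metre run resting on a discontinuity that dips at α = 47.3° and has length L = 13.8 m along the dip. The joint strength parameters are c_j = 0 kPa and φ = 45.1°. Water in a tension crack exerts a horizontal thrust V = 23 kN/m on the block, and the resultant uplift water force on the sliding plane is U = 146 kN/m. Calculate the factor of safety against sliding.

FS = 0.76

Resolving the block weight along and normal to the plane and applying the Mohr–Coulomb strength on the joint:
N' = W cosα − U − V sinα = 1419·cos47.3° − 146 − 23·sin47.3° = 799.4 kN/m
Driving force T = W sinα + V cosα = 1419·sin47.3° + 23·cos47.3° = 1058.4 kN/m
Resisting force R = c_j·L + N'·tanφ = 0·13.8 + 799.4·tan45.1° = 0.0 + 802.2 = 802.2 kN/m
FS = R / T = 802.2 / 1058.4 = 0.758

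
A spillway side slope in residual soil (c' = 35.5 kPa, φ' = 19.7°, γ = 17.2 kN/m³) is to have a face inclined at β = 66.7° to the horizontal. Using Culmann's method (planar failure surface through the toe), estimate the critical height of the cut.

H_c = 22.45 m

Culmann's analysis gives the critical failure plane at α_cr = (β + φ')/2 = (66.7 + 19.7)/2 = 43.2°, and the critical height
H_c = (4c'/γ) · sinβ cosφ' / [1 − cos(β − φ')]
    = (4·35.5/17.2) · sin66.7°·cos19.7° / [1 − cos(47.0°)]
    = 8.256 · 0.9184·0.9415 / [1 − 0.6820]
    = 8.256 · 0.8647 / 0.3180
    = 22.45 m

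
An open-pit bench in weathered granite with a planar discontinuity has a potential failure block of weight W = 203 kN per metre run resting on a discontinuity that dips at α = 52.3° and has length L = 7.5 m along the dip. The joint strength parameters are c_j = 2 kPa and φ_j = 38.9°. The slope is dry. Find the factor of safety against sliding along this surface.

Resolving the block weight along and normal to the plane and applying the Mohr–Coulomb strength on the joint:
N' = W cosα = 203·cos52.3° = 124.1 kN/m
Driving force T = W sinα = 203·sin52.3° = 160.6 kN/m
Resisting force R = c_j·L + N'·tanφ_j = 2·7.5 + 124.1·tan38.9° = 15.0 + 100.2 = 115.2 kN/m
FS = R / T = 115.2 / 160.6 = 0.717

FS = 0.72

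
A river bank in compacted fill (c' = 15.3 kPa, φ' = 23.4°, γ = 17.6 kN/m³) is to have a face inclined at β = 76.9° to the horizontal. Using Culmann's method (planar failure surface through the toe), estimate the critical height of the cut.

H_c = 7.67 m

Culmann's analysis gives the critical failure plane at α_cr = (β + φ')/2 = (76.9 + 23.4)/2 = 50.2°, and the critical height
H_c = (4c'/γ) · sinβ cosφ' / [1 − cos(β − φ')]
    = (4·15.3/17.6) · sin76.9°·cos23.4° / [1 − cos(53.5°)]
    = 3.477 · 0.9740·0.9178 / [1 − 0.5948]
    = 3.477 · 0.8939 / 0.4052
    = 7.67 m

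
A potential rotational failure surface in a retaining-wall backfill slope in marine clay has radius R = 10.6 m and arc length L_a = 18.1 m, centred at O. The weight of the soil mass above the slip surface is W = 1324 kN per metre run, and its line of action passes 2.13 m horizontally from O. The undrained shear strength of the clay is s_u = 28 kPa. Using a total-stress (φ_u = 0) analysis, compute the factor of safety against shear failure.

Taking moments about the centre O, the resisting moment is provided by the undrained shear strength acting along the arc:
M_R = s_u·L_a·R = 28·18.10·10.6 = 5372.1 kN·m/m
M_D = W·d = 1324·2.13 = 2820.1 kN·m/m
FS = M_R / M_D = 5372.1 / 2820.1 = 1.905

FS = 1.90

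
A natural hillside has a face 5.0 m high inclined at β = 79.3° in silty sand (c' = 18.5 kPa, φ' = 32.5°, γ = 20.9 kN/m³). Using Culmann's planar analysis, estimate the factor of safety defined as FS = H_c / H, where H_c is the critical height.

FS = 1.86

H_c = (4c'/γ) · sinβ cosφ' / [1 − cos(β − φ')]
    = (4·18.5/20.9) · sin79.3°·cos32.5° / [1 − cos46.8°]
    = 3.541 · 0.8287 / 0.3155 = 9.30 m
FS = H_c / H = 9.30 / 5.0 = 1.860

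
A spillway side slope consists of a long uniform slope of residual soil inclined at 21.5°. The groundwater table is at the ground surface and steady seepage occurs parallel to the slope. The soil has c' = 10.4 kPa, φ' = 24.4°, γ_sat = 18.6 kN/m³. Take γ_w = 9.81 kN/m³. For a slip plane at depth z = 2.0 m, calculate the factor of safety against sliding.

FS = 1.36

With seepage parallel to the slope and the water table at the surface, the effective normal stress on the slip plane uses the buoyant unit weight γ' = γ_sat − γ_w while the driving shear stress uses γ_sat:
FS = [c' + γ' z cos²β tanφ'] / [γ_sat z sinβ cosβ]
γ' = 18.6 − 9.81 = 8.79 kN/m³
Numerator = 10.4 + 8.79·2.0·cos²21.5°·tan24.4° = 10.4 + 8.79·2.0·0.8657·0.4536 = 17.303 kPa
Denominator = 18.6·2.0·sin21.5°·cos21.5° = 18.6·2.0·0.3665·0.9304 = 12.685 kPa
FS = 17.303 / 12.685 = 1.364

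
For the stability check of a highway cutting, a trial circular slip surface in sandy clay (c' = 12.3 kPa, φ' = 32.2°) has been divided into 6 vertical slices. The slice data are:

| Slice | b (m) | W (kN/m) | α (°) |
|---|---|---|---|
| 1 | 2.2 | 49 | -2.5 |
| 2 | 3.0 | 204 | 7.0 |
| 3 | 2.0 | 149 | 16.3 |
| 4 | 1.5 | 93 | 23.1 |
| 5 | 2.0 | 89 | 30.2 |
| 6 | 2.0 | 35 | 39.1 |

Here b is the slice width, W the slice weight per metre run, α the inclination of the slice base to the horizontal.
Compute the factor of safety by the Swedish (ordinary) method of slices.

FS = 3.20

Ordinary method of slices: FS = Σ[c'·Δl_i + (W_i cosα_i)·tanφ'] / Σ W_i sinα_i, with Δl_i = b_i / cosα_i.
Slice 1: Δl = 2.2/cos(-2.5°) = 2.202 m; N'_1 = 49·cos(-2.5°) = 49.0; c'Δl = 27.09; W sinα = -2.1
Slice 2: Δl = 3.0/cos7.0° = 3.023 m; N'_2 = 204·cos7.0° = 202.5; c'Δl = 37.18; W sinα = 24.9
Slice 3: Δl = 2.0/cos16.3° = 2.084 m; N'_3 = 149·cos16.3° = 143.0; c'Δl = 25.63; W sinα = 41.8
Slice 4: Δl = 1.5/cos23.1° = 1.631 m; N'_4 = 93·cos23.1° = 85.5; c'Δl = 20.06; W sinα = 36.5
Slice 5: Δl = 2.0/cos30.2° = 2.314 m; N'_5 = 89·cos30.2° = 76.9; c'Δl = 28.46; W sinα = 44.8
Slice 6: Δl = 2.0/cos39.1° = 2.577 m; N'_6 = 35·cos39.1° = 27.2; c'Δl = 31.70; W sinα = 22.1
Σc'Δl = 170.1 kN/m; ΣN' = 584.1 kN/m; ΣW sinα = 167.9 kN/m
Resisting = 170.1 + 584.1·tan32.2° = 170.1 + 367.8 = 537.9 kN/m
FS = 537.9 / 167.9 = 3.204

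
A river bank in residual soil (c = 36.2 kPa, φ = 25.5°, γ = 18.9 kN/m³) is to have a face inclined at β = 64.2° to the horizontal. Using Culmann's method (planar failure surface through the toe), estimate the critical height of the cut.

Culmann's analysis gives the critical failure plane at α_cr = (β + φ)/2 = (64.2 + 25.5)/2 = 44.9°, and the critical height
H_c = (4c/γ) · sinβ cosφ / [1 − cos(β − φ)]
    = (4·36.2/18.9) · sin64.2°·cos25.5° / [1 − cos(38.7°)]
    = 7.661 · 0.9003·0.9026 / [1 − 0.7804]
    = 7.661 · 0.8126 / 0.2196
    = 28.35 m

H_c = 28.35 m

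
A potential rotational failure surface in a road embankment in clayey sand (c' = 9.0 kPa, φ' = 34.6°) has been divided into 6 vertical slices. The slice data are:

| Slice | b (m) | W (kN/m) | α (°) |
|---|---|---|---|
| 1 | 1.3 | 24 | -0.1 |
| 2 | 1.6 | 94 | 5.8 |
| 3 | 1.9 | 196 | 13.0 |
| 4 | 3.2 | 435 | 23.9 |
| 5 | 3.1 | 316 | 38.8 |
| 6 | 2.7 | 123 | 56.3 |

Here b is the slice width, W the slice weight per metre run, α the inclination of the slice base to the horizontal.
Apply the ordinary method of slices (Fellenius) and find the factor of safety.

FS = 1.62

Ordinary method of slices: FS = Σ[c'·Δl_i + (W_i cosα_i)·tanφ'] / Σ W_i sinα_i, with Δl_i = b_i / cosα_i.
Slice 1: Δl = 1.3/cos(-0.1°) = 1.300 m; N'_1 = 24·cos(-0.1°) = 24.0; c'Δl = 11.70; W sinα = -0.0
Slice 2: Δl = 1.6/cos5.8° = 1.608 m; N'_2 = 94·cos5.8° = 93.5; c'Δl = 14.47; W sinα = 9.5
Slice 3: Δl = 1.9/cos13.0° = 1.950 m; N'_3 = 196·cos13.0° = 191.0; c'Δl = 17.55; W sinα = 44.1
Slice 4: Δl = 3.2/cos23.9° = 3.500 m; N'_4 = 435·cos23.9° = 397.7; c'Δl = 31.50; W sinα = 176.2
Slice 5: Δl = 3.1/cos38.8° = 3.978 m; N'_5 = 316·cos38.8° = 246.3; c'Δl = 35.80; W sinα = 198.0
Slice 6: Δl = 2.7/cos56.3° = 4.866 m; N'_6 = 123·cos56.3° = 68.2; c'Δl = 43.80; W sinα = 102.3
Σc'Δl = 154.8 kN/m; ΣN' = 1020.7 kN/m; ΣW sinα = 530.1 kN/m
Resisting = 154.8 + 1020.7·tan34.6° = 154.8 + 704.1 = 859.0 kN/m
FS = 859.0 / 530.1 = 1.620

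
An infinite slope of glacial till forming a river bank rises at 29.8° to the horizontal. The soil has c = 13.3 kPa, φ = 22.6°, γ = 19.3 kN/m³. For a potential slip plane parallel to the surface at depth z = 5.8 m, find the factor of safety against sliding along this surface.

FS = 1.00

For an infinite slope with a slip plane parallel to the surface (no pore pressure): FS = [c + γz cos²β tanφ] / [γz sinβ cosβ].
γz = 19.3·5.8 = 111.94 kN/m²
Numerator = 13.3 + 111.94·cos²29.8°·tan22.6° = 13.3 + 111.94·0.7530·0.4163 = 48.388 kPa
Denominator = 111.94·sin29.8°·cos29.8° = 111.94·0.4970·0.8678 = 48.275 kPa
FS = 48.388 / 48.275 = 1.002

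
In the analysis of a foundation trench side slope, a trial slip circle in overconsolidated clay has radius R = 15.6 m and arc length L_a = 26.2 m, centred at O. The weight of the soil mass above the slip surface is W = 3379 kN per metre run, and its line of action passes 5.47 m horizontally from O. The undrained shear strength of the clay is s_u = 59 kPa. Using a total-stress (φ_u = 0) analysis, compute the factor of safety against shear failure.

FS = 1.30

Taking moments about the centre O, the resisting moment is provided by the undrained shear strength acting along the arc:
M_R = s_u·L_a·R = 59·26.20·15.6 = 24114.5 kN·m/m
M_D = W·d = 3379·5.47 = 18483.1 kN·m/m
FS = M_R / M_D = 24114.5 / 18483.1 = 1.305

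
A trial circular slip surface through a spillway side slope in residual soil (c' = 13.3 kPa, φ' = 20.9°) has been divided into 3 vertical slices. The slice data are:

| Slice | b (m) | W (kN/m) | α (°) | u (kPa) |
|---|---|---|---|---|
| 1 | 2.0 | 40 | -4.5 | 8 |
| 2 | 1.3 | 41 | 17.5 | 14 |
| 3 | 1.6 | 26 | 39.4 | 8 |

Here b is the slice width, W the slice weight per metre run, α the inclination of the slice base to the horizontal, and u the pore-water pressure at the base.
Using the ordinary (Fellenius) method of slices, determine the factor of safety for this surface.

Ordinary method of slices: FS = Σ[c'·Δl_i + (W_i cosα_i − u_i·Δl_i)·tanφ'] / Σ W_i sinα_i, with Δl_i = b_i / cosα_i.
Slice 1: Δl = 2.0/cos(-4.5°) = 2.006 m; N'_1 = 40·cos(-4.5°) − 8·2.006 = 23.8; c'Δl = 26.68; W sinα = -3.1
Slice 2: Δl = 1.3/cos17.5° = 1.363 m; N'_2 = 41·cos17.5° − 14·1.363 = 20.0; c'Δl = 18.13; W sinα = 12.3
Slice 3: Δl = 1.6/cos39.4° = 2.071 m; N'_3 = 26·cos39.4° − 8·2.071 = 3.5; c'Δl = 27.54; W sinα = 16.5
Σc'Δl = 72.3 kN/m; ΣN' = 47.4 kN/m; ΣW sinα = 25.7 kN/m
Resisting = 72.3 + 47.4·tan20.9° = 72.3 + 18.1 = 90.4 kN/m
FS = 90.4 / 25.7 = 3.520

FS = 3.52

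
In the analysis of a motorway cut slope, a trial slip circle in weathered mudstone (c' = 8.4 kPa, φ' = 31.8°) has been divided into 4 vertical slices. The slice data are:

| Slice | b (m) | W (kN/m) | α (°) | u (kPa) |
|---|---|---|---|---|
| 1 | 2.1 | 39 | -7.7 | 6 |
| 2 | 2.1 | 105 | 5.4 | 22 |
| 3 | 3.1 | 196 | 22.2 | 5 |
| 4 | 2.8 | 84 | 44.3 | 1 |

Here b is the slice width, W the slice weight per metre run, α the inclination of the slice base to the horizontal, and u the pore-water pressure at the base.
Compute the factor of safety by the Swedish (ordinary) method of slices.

FS = 2.08

Ordinary method of slices: FS = Σ[c'·Δl_i + (W_i cosα_i − u_i·Δl_i)·tanφ'] / Σ W_i sinα_i, with Δl_i = b_i / cosα_i.
Slice 1: Δl = 2.1/cos(-7.7°) = 2.119 m; N'_1 = 39·cos(-7.7°) − 6·2.119 = 25.9; c'Δl = 17.80; W sinα = -5.2
Slice 2: Δl = 2.1/cos5.4° = 2.109 m; N'_2 = 105·cos5.4° − 22·2.109 = 58.1; c'Δl = 17.72; W sinα = 9.9
Slice 3: Δl = 3.1/cos22.2° = 3.348 m; N'_3 = 196·cos22.2° − 5·3.348 = 164.7; c'Δl = 28.12; W sinα = 74.1
Slice 4: Δl = 2.8/cos44.3° = 3.912 m; N'_4 = 84·cos44.3° − 1·3.912 = 56.2; c'Δl = 32.86; W sinα = 58.7
Σc'Δl = 96.5 kN/m; ΣN' = 305.0 kN/m; ΣW sinα = 137.4 kN/m
Resisting = 96.5 + 305.0·tan31.8° = 96.5 + 189.1 = 285.6 kN/m
FS = 285.6 / 137.4 = 2.079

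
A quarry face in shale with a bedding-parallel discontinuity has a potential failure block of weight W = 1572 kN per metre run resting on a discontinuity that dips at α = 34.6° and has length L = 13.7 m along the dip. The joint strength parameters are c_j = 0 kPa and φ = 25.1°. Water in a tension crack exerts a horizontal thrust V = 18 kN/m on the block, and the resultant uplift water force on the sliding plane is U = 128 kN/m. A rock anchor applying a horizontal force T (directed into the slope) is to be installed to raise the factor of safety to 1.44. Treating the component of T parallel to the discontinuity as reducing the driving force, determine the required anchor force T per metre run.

T = 527 kN/m

Resolving forces along and normal to the sliding plane, with the horizontal anchor force T adding T·sinα to the effective normal force and T·cosα acting up the plane against the driving force:
FS = [c_jL + (W cosα − U − V sinα + T sinα) tanφ] / [W sinα + V cosα − T cosα]
Without the anchor: N' = 1155.7 kN/m, driving T_d = 907.5 kN/m, resisting R = 0·13.7 + 1155.7·tan25.1° = 541.4 kN/m, FS = 0.60.
Setting FS = 1.44 and solving for T:
1.44·(907.5 − T cos34.6°) = 541.4 + T sin34.6°·tan25.1°
T·(sin34.6°·tan25.1° + 1.44·cos34.6°) = 1.44·907.5 − 541.4
T·(0.5678·0.4684 + 1.44·0.8231) = 1306.8 − 541.4 = 765.4
T·1.4513 = 765.4
T = 527.4 kN/m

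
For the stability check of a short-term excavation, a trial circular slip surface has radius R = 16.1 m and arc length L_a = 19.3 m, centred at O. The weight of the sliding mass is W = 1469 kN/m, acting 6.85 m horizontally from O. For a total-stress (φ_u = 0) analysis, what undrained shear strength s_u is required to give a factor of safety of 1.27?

s_u = 41.1 kPa

FS = s_u·L_a·R / (W·d), so s_u = FS·W·d / (L_a·R).
s_u = 1.27·1469·6.85 / (19.30·16.1) = 12779.6 / 310.73 = 41.13 kPa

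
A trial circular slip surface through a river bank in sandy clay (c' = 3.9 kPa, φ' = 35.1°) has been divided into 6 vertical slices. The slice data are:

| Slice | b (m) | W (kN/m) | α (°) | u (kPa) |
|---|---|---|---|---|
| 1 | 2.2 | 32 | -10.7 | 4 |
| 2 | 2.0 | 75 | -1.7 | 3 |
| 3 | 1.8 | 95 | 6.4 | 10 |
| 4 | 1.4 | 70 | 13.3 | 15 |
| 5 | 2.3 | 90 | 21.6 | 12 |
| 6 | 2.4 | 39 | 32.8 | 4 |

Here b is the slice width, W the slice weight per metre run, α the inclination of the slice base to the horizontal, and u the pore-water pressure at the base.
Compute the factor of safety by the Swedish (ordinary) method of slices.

FS = 3.48

Ordinary method of slices: FS = Σ[c'·Δl_i + (W_i cosα_i − u_i·Δl_i)·tanφ'] / Σ W_i sinα_i, with Δl_i = b_i / cosα_i.
Slice 1: Δl = 2.2/cos(-10.7°) = 2.239 m; N'_1 = 32·cos(-10.7°) − 4·2.239 = 22.5; c'Δl = 8.73; W sinα = -5.9
Slice 2: Δl = 2.0/cos(-1.7°) = 2.001 m; N'_2 = 75·cos(-1.7°) − 3·2.001 = 69.0; c'Δl = 7.80; W sinα = -2.2
Slice 3: Δl = 1.8/cos6.4° = 1.811 m; N'_3 = 95·cos6.4° − 10·1.811 = 76.3; c'Δl = 7.06; W sinα = 10.6
Slice 4: Δl = 1.4/cos13.3° = 1.439 m; N'_4 = 70·cos13.3° − 15·1.439 = 46.5; c'Δl = 5.61; W sinα = 16.1
Slice 5: Δl = 2.3/cos21.6° = 2.474 m; N'_5 = 90·cos21.6° − 12·2.474 = 54.0; c'Δl = 9.65; W sinα = 33.1
Slice 6: Δl = 2.4/cos32.8° = 2.855 m; N'_6 = 39·cos32.8° − 4·2.855 = 21.4; c'Δl = 11.14; W sinα = 21.1
Σc'Δl = 50.0 kN/m; ΣN' = 289.6 kN/m; ΣW sinα = 72.8 kN/m
Resisting = 50.0 + 289.6·tan35.1° = 50.0 + 203.6 = 253.6 kN/m
FS = 253.6 / 72.8 = 3.484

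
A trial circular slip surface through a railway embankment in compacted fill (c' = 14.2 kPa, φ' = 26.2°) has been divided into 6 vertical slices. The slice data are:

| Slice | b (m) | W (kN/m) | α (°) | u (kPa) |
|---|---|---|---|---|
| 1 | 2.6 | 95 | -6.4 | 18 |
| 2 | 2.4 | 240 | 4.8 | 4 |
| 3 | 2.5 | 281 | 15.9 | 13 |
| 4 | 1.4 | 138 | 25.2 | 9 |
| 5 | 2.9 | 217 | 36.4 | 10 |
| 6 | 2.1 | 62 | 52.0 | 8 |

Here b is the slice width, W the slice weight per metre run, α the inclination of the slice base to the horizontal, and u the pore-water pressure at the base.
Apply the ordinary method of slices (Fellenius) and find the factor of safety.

Ordinary method of slices: FS = Σ[c'·Δl_i + (W_i cosα_i − u_i·Δl_i)·tanφ'] / Σ W_i sinα_i, with Δl_i = b_i / cosα_i.
Slice 1: Δl = 2.6/cos(-6.4°) = 2.616 m; N'_1 = 95·cos(-6.4°) − 18·2.616 = 47.3; c'Δl = 37.15; W sinα = -10.6
Slice 2: Δl = 2.4/cos4.8° = 2.408 m; N'_2 = 240·cos4.8° − 4·2.408 = 229.5; c'Δl = 34.20; W sinα = 20.1
Slice 3: Δl = 2.5/cos15.9° = 2.599 m; N'_3 = 281·cos15.9° − 13·2.599 = 236.5; c'Δl = 36.91; W sinα = 77.0
Slice 4: Δl = 1.4/cos25.2° = 1.547 m; N'_4 = 138·cos25.2° − 9·1.547 = 110.9; c'Δl = 21.97; W sinα = 58.8
Slice 5: Δl = 2.9/cos36.4° = 3.603 m; N'_5 = 217·cos36.4° − 10·3.603 = 138.6; c'Δl = 51.16; W sinα = 128.8
Slice 6: Δl = 2.1/cos52.0° = 3.411 m; N'_6 = 62·cos52.0° − 8·3.411 = 10.9; c'Δl = 48.44; W sinα = 48.9
Σc'Δl = 229.8 kN/m; ΣN' = 773.8 kN/m; ΣW sinα = 322.9 kN/m
Resisting = 229.8 + 773.8·tan26.2° = 229.8 + 380.7 = 610.6 kN/m
FS = 610.6 / 322.9 = 1.891

FS = 1.89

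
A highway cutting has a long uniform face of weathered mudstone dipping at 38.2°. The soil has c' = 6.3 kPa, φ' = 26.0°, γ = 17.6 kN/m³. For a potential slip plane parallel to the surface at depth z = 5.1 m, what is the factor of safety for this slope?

For an infinite slope with a slip plane parallel to the surface (no pore pressure): FS = [c' + γz cos²β tanφ'] / [γz sinβ cosβ].
γz = 17.6·5.1 = 89.76 kN/m²
Numerator = 6.3 + 89.76·cos²38.2°·tan26.0° = 6.3 + 89.76·0.6176·0.4877 = 33.337 kPa
Denominator = 89.76·sin38.2°·cos38.2° = 89.76·0.6184·0.7859 = 43.622 kPa
FS = 33.337 / 43.622 = 0.764

FS = 0.76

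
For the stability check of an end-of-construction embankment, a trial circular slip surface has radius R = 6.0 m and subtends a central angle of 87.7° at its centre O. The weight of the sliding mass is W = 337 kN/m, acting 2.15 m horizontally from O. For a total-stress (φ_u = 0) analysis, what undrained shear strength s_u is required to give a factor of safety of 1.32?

FS = s_u·L_a·R / (W·d), so s_u = FS·W·d / (L_a·R).
Arc length L_a = R·θ = 6.0·(87.7°·π/180) = 6.0·1.5307 = 9.18 m
s_u = 1.32·337·2.15 / (9.18·6.0) = 956.4 / 55.10 = 17.36 kPa

s_u = 17.4 kPa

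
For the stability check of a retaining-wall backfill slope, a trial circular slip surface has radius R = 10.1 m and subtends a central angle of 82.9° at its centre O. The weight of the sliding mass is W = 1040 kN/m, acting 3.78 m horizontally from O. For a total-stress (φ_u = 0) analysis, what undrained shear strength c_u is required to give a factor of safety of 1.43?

FS = c_u·L_a·R / (W·d), so c_u = FS·W·d / (L_a·R).
Arc length L_a = R·θ = 10.1·(82.9°·π/180) = 10.1·1.4469 = 14.61 m
c_u = 1.43·1040·3.78 / (14.61·10.1) = 5621.6 / 147.60 = 38.09 kPa

c_u = 38.1 kPa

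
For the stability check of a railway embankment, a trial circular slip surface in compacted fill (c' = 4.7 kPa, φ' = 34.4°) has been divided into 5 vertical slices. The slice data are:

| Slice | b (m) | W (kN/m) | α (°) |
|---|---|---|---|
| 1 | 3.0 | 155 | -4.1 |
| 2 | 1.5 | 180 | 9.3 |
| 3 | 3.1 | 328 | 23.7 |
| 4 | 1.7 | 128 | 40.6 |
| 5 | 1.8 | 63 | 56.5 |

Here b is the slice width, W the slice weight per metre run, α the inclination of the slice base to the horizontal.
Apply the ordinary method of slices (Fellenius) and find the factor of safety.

FS = 2.05

Ordinary method of slices: FS = Σ[c'·Δl_i + (W_i cosα_i)·tanφ'] / Σ W_i sinα_i, with Δl_i = b_i / cosα_i.
Slice 1: Δl = 3.0/cos(-4.1°) = 3.008 m; N'_1 = 155·cos(-4.1°) = 154.6; c'Δl = 14.14; W sinα = -11.1
Slice 2: Δl = 1.5/cos9.3° = 1.520 m; N'_2 = 180·cos9.3° = 177.6; c'Δl = 7.14; W sinα = 29.1
Slice 3: Δl = 3.1/cos23.7° = 3.386 m; N'_3 = 328·cos23.7° = 300.3; c'Δl = 15.91; W sinα = 131.8
Slice 4: Δl = 1.7/cos40.6° = 2.239 m; N'_4 = 128·cos40.6° = 97.2; c'Δl = 10.52; W sinα = 83.3
Slice 5: Δl = 1.8/cos56.5° = 3.261 m; N'_5 = 63·cos56.5° = 34.8; c'Δl = 15.33; W sinα = 52.5
Σc'Δl = 63.0 kN/m; ΣN' = 764.5 kN/m; ΣW sinα = 285.7 kN/m
Resisting = 63.0 + 764.5·tan34.4° = 63.0 + 523.5 = 586.5 kN/m
FS = 586.5 / 285.7 = 2.053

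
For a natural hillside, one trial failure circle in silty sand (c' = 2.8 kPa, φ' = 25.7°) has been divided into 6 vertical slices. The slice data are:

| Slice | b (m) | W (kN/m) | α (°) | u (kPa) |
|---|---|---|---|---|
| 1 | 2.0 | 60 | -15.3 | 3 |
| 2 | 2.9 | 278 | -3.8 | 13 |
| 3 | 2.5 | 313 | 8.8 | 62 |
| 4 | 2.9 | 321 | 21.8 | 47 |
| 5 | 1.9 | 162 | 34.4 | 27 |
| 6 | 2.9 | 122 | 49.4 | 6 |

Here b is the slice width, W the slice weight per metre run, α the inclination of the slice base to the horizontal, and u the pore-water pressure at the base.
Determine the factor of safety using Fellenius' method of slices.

FS = 1.25

Ordinary method of slices: FS = Σ[c'·Δl_i + (W_i cosα_i − u_i·Δl_i)·tanφ'] / Σ W_i sinα_i, with Δl_i = b_i / cosα_i.
Slice 1: Δl = 2.0/cos(-15.3°) = 2.073 m; N'_1 = 60·cos(-15.3°) − 3·2.073 = 51.7; c'Δl = 5.81; W sinα = -15.8
Slice 2: Δl = 2.9/cos(-3.8°) = 2.906 m; N'_2 = 278·cos(-3.8°) − 13·2.906 = 239.6; c'Δl = 8.14; W sinα = -18.4
Slice 3: Δl = 2.5/cos8.8° = 2.530 m; N'_3 = 313·cos8.8° − 62·2.530 = 152.5; c'Δl = 7.08; W sinα = 47.9
Slice 4: Δl = 2.9/cos21.8° = 3.123 m; N'_4 = 321·cos21.8° − 47·3.123 = 151.2; c'Δl = 8.75; W sinα = 119.2
Slice 5: Δl = 1.9/cos34.4° = 2.303 m; N'_5 = 162·cos34.4° − 27·2.303 = 71.5; c'Δl = 6.45; W sinα = 91.5
Slice 6: Δl = 2.9/cos49.4° = 4.456 m; N'_6 = 122·cos49.4° − 6·4.456 = 52.7; c'Δl = 12.48; W sinα = 92.6
Σc'Δl = 48.7 kN/m; ΣN' = 719.1 kN/m; ΣW sinα = 317.0 kN/m
Resisting = 48.7 + 719.1·tan25.7° = 48.7 + 346.1 = 394.8 kN/m
FS = 394.8 / 317.0 = 1.245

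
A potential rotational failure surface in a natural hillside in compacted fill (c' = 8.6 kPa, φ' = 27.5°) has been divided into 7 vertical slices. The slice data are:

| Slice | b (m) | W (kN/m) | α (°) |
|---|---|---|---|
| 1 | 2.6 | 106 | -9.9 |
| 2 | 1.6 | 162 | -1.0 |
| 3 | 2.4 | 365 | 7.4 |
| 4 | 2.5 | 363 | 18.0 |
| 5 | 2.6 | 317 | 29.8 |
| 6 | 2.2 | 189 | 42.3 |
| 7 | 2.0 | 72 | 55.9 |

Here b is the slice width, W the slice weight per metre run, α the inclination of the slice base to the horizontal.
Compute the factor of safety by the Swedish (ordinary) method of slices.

Ordinary method of slices: FS = Σ[c'·Δl_i + (W_i cosα_i)·tanφ'] / Σ W_i sinα_i, with Δl_i = b_i / cosα_i.
Slice 1: Δl = 2.6/cos(-9.9°) = 2.639 m; N'_1 = 106·cos(-9.9°) = 104.4; c'Δl = 22.70; W sinα = -18.2
Slice 2: Δl = 1.6/cos(-1.0°) = 1.600 m; N'_2 = 162·cos(-1.0°) = 162.0; c'Δl = 13.76; W sinα = -2.8
Slice 3: Δl = 2.4/cos7.4° = 2.420 m; N'_3 = 365·cos7.4° = 362.0; c'Δl = 20.81; W sinα = 47.0
Slice 4: Δl = 2.5/cos18.0° = 2.629 m; N'_4 = 363·cos18.0° = 345.2; c'Δl = 22.61; W sinα = 112.2
Slice 5: Δl = 2.6/cos29.8° = 2.996 m; N'_5 = 317·cos29.8° = 275.1; c'Δl = 25.77; W sinα = 157.5
Slice 6: Δl = 2.2/cos42.3° = 2.974 m; N'_6 = 189·cos42.3° = 139.8; c'Δl = 25.58; W sinα = 127.2
Slice 7: Δl = 2.0/cos55.9° = 3.567 m; N'_7 = 72·cos55.9° = 40.4; c'Δl = 30.68; W sinα = 59.6
Σc'Δl = 161.9 kN/m; ΣN' = 1428.8 kN/m; ΣW sinα = 482.5 kN/m
Resisting = 161.9 + 1428.8·tan27.5° = 161.9 + 743.8 = 905.7 kN/m
FS = 905.7 / 482.5 = 1.877

FS = 1.88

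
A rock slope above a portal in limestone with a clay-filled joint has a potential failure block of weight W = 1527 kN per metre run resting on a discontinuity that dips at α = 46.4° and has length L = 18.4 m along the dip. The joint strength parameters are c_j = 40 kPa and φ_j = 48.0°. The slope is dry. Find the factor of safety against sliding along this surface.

FS = 1.72

Resolving the block weight along and normal to the plane and applying the Mohr–Coulomb strength on the joint:
N' = W cosα = 1527·cos46.4° = 1053.0 kN/m
Driving force T = W sinα = 1527·sin46.4° = 1105.8 kN/m
Resisting force R = c_j·L + N'·tanφ_j = 40·18.4 + 1053.0·tan48.0° = 736.0 + 1169.5 = 1905.5 kN/m
FS = R / T = 1905.5 / 1105.8 = 1.723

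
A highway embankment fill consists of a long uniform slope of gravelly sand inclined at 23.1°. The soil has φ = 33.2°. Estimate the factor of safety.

FS = 1.53

For a dry cohesionless infinite slope the factor of safety is FS = tanφ / tanβ.
FS = tan33.2° / tan23.1° = 0.6544 / 0.4265 = 1.534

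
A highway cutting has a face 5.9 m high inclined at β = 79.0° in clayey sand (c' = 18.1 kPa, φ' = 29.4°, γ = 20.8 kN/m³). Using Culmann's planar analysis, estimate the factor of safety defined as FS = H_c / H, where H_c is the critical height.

H_c = (4c'/γ) · sinβ cosφ' / [1 − cos(β − φ')]
    = (4·18.1/20.8) · sin79.0°·cos29.4° / [1 − cos49.6°]
    = 3.481 · 0.8552 / 0.3519 = 8.46 m
FS = H_c / H = 8.46 / 5.9 = 1.434

FS = 1.43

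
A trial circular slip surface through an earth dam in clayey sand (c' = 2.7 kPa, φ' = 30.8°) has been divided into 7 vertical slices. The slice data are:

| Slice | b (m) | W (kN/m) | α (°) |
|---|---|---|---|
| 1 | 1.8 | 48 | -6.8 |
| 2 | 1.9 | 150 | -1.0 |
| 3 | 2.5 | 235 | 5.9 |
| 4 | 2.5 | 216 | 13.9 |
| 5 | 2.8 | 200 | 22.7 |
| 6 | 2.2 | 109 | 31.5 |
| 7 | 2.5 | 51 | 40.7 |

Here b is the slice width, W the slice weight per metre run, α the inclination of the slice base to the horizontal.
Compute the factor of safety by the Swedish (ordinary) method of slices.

Ordinary method of slices: FS = Σ[c'·Δl_i + (W_i cosα_i)·tanφ'] / Σ W_i sinα_i, with Δl_i = b_i / cosα_i.
Slice 1: Δl = 1.8/cos(-6.8°) = 1.813 m; N'_1 = 48·cos(-6.8°) = 47.7; c'Δl = 4.89; W sinα = -5.7
Slice 2: Δl = 1.9/cos(-1.0°) = 1.900 m; N'_2 = 150·cos(-1.0°) = 150.0; c'Δl = 5.13; W sinα = -2.6
Slice 3: Δl = 2.5/cos5.9° = 2.513 m; N'_3 = 235·cos5.9° = 233.8; c'Δl = 6.79; W sinα = 24.2
Slice 4: Δl = 2.5/cos13.9° = 2.575 m; N'_4 = 216·cos13.9° = 209.7; c'Δl = 6.95; W sinα = 51.9
Slice 5: Δl = 2.8/cos22.7° = 3.035 m; N'_5 = 200·cos22.7° = 184.5; c'Δl = 8.19; W sinα = 77.2
Slice 6: Δl = 2.2/cos31.5° = 2.580 m; N'_6 = 109·cos31.5° = 92.9; c'Δl = 6.97; W sinα = 57.0
Slice 7: Δl = 2.5/cos40.7° = 3.298 m; N'_7 = 51·cos40.7° = 38.7; c'Δl = 8.90; W sinα = 33.3
Σc'Δl = 47.8 kN/m; ΣN' = 957.2 kN/m; ΣW sinα = 235.1 kN/m
Resisting = 47.8 + 957.2·tan30.8° = 47.8 + 570.6 = 618.4 kN/m
FS = 618.4 / 235.1 = 2.630

FS = 2.63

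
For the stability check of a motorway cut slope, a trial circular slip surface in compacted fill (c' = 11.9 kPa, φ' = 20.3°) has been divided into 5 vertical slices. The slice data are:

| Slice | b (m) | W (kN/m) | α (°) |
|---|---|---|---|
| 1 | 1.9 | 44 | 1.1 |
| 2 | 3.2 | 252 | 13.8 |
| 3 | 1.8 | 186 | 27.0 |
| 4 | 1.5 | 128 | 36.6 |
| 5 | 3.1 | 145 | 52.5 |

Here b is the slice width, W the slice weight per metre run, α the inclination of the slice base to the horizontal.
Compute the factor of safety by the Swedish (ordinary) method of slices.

FS = 1.21

Ordinary method of slices: FS = Σ[c'·Δl_i + (W_i cosα_i)·tanφ'] / Σ W_i sinα_i, with Δl_i = b_i / cosα_i.
Slice 1: Δl = 1.9/cos1.1° = 1.900 m; N'_1 = 44·cos1.1° = 44.0; c'Δl = 22.61; W sinα = 0.8
Slice 2: Δl = 3.2/cos13.8° = 3.295 m; N'_2 = 252·cos13.8° = 244.7; c'Δl = 39.21; W sinα = 60.1
Slice 3: Δl = 1.8/cos27.0° = 2.020 m; N'_3 = 186·cos27.0° = 165.7; c'Δl = 24.04; W sinα = 84.4
Slice 4: Δl = 1.5/cos36.6° = 1.868 m; N'_4 = 128·cos36.6° = 102.8; c'Δl = 22.23; W sinα = 76.3
Slice 5: Δl = 3.1/cos52.5° = 5.092 m; N'_5 = 145·cos52.5° = 88.3; c'Δl = 60.60; W sinα = 115.0
Σc'Δl = 168.7 kN/m; ΣN' = 645.5 kN/m; ΣW sinα = 336.8 kN/m
Resisting = 168.7 + 645.5·tan20.3° = 168.7 + 238.8 = 407.5 kN/m
FS = 407.5 / 336.8 = 1.210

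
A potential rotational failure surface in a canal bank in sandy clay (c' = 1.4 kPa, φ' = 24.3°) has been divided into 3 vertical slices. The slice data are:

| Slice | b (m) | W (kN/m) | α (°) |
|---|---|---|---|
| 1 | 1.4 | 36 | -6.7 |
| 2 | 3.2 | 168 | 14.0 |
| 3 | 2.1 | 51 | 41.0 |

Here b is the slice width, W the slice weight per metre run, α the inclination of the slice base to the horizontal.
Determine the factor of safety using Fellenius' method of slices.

Ordinary method of slices: FS = Σ[c'·Δl_i + (W_i cosα_i)·tanφ'] / Σ W_i sinα_i, with Δl_i = b_i / cosα_i.
Slice 1: Δl = 1.4/cos(-6.7°) = 1.410 m; N'_1 = 36·cos(-6.7°) = 35.8; c'Δl = 1.97; W sinα = -4.2
Slice 2: Δl = 3.2/cos14.0° = 3.298 m; N'_2 = 168·cos14.0° = 163.0; c'Δl = 4.62; W sinα = 40.6
Slice 3: Δl = 2.1/cos41.0° = 2.783 m; N'_3 = 51·cos41.0° = 38.5; c'Δl = 3.90; W sinα = 33.5
Σc'Δl = 10.5 kN/m; ΣN' = 237.3 kN/m; ΣW sinα = 69.9 kN/m
Resisting = 10.5 + 237.3·tan24.3° = 10.5 + 107.1 = 117.6 kN/m
FS = 117.6 / 69.9 = 1.683

FS = 1.68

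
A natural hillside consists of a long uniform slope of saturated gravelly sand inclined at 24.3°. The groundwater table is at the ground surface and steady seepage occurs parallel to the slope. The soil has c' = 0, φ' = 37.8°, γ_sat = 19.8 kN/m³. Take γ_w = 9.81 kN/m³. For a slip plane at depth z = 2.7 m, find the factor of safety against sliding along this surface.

FS = 0.87

With seepage parallel to the slope and the water table at the surface, the effective normal stress on the slip plane uses the buoyant unit weight γ' = γ_sat − γ_w while the driving shear stress uses γ_sat:
FS = [c' + γ' z cos²β tanφ'] / [γ_sat z sinβ cosβ]
(For c' = 0 this reduces to FS = (γ'/γ_sat)·tanφ'/tanβ.)
γ' = 19.8 − 9.81 = 9.99 kN/m³
Numerator = 0.0 + 9.99·2.7·cos²24.3°·tan37.8° = 0.0 + 9.99·2.7·0.8307·0.7757 = 17.379 kPa
Denominator = 19.8·2.7·sin24.3°·cos24.3° = 19.8·2.7·0.4115·0.9114 = 20.050 kPa
FS = 17.379 / 20.050 = 0.867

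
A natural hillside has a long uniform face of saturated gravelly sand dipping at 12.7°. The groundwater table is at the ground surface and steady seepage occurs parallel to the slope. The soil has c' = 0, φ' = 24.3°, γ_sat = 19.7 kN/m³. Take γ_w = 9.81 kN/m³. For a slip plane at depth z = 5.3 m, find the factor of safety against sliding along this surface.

With seepage parallel to the slope and the water table at the surface, the effective normal stress on the slip plane uses the buoyant unit weight γ' = γ_sat − γ_w while the driving shear stress uses γ_sat:
FS = [c' + γ' z cos²β tanφ'] / [γ_sat z sinβ cosβ]
(For c' = 0 this reduces to FS = (γ'/γ_sat)·tanφ'/tanβ.)
γ' = 19.7 − 9.81 = 9.89 kN/m³
Numerator = 0.0 + 9.89·5.3·cos²12.7°·tan24.3° = 0.0 + 9.89·5.3·0.9517·0.4515 = 22.523 kPa
Denominator = 19.7·5.3·sin12.7°·cos12.7° = 19.7·5.3·0.2198·0.9755 = 22.393 kPa
FS = 22.523 / 22.393 = 1.006

FS = 1.01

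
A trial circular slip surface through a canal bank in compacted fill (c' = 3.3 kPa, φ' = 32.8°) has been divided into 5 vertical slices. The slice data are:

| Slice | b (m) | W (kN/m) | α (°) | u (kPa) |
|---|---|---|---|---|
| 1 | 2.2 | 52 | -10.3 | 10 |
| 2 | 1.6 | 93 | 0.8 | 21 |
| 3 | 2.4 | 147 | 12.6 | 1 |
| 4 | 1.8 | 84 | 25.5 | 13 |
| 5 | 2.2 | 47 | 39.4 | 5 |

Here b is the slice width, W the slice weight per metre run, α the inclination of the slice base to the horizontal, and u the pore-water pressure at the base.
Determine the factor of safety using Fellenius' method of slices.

FS = 2.56

Ordinary method of slices: FS = Σ[c'·Δl_i + (W_i cosα_i − u_i·Δl_i)·tanφ'] / Σ W_i sinα_i, with Δl_i = b_i / cosα_i.
Slice 1: Δl = 2.2/cos(-10.3°) = 2.236 m; N'_1 = 52·cos(-10.3°) − 10·2.236 = 28.8; c'Δl = 7.38; W sinα = -9.3
Slice 2: Δl = 1.6/cos0.8° = 1.600 m; N'_2 = 93·cos0.8° − 21·1.600 = 59.4; c'Δl = 5.28; W sinα = 1.3
Slice 3: Δl = 2.4/cos12.6° = 2.459 m; N'_3 = 147·cos12.6° − 1·2.459 = 141.0; c'Δl = 8.12; W sinα = 32.1
Slice 4: Δl = 1.8/cos25.5° = 1.994 m; N'_4 = 84·cos25.5° − 13·1.994 = 49.9; c'Δl = 6.58; W sinα = 36.2
Slice 5: Δl = 2.2/cos39.4° = 2.847 m; N'_5 = 47·cos39.4° − 5·2.847 = 22.1; c'Δl = 9.40; W sinα = 29.8
Σc'Δl = 36.8 kN/m; ΣN' = 301.2 kN/m; ΣW sinα = 90.1 kN/m
Resisting = 36.8 + 301.2·tan32.8° = 36.8 + 194.1 = 230.8 kN/m
FS = 230.8 / 90.1 = 2.563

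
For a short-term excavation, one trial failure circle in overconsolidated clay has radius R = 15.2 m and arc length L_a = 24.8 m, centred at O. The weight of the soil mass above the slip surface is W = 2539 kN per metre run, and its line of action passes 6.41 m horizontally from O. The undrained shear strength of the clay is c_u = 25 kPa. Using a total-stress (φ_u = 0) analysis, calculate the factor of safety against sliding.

FS = 0.58

Taking moments about the centre O, the resisting moment is provided by the undrained shear strength acting along the arc:
M_R = c_u·L_a·R = 25·24.80·15.2 = 9424.0 kN·m/m
M_D = W·d = 2539·6.41 = 16275.0 kN·m/m
FS = M_R / M_D = 9424.0 / 16275.0 = 0.579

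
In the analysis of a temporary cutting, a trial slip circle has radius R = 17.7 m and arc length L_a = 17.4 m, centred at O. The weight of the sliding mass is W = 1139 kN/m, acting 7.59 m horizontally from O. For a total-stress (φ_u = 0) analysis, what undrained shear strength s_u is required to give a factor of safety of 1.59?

s_u = 44.6 kPa

FS = s_u·L_a·R / (W·d), so s_u = FS·W·d / (L_a·R).
s_u = 1.59·1139·7.59 / (17.40·17.7) = 13745.6 / 307.98 = 44.63 kPa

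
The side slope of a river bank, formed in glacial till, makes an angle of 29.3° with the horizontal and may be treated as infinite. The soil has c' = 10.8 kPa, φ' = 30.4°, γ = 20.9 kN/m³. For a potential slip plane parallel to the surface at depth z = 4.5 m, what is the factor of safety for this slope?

For an infinite slope with a slip plane parallel to the surface (no pore pressure): FS = [c' + γz cos²β tanφ'] / [γz sinβ cosβ].
γz = 20.9·4.5 = 94.05 kN/m²
Numerator = 10.8 + 94.05·cos²29.3°·tan30.4° = 10.8 + 94.05·0.7605·0.5867 = 52.764 kPa
Denominator = 94.05·sin29.3°·cos29.3° = 94.05·0.4894·0.8721 = 40.138 kPa
FS = 52.764 / 40.138 = 1.315

FS = 1.31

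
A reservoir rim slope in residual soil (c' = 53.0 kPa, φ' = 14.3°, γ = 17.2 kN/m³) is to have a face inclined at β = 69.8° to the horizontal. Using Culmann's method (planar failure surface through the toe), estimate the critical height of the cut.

Culmann's analysis gives the critical failure plane at α_cr = (β + φ')/2 = (69.8 + 14.3)/2 = 42.0°, and the critical height
H_c = (4c'/γ) · sinβ cosφ' / [1 − cos(β − φ')]
    = (4·53.0/17.2) · sin69.8°·cos14.3° / [1 − cos(55.5°)]
    = 12.326 · 0.9385·0.9690 / [1 − 0.5664]
    = 12.326 · 0.9094 / 0.4336
    = 25.85 m

H_c = 25.85 m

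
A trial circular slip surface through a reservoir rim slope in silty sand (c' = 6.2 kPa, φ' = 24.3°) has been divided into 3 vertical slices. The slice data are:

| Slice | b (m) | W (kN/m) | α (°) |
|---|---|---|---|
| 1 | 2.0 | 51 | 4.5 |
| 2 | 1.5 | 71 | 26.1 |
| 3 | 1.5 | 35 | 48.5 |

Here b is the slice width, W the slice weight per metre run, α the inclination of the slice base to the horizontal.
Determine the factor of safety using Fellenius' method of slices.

FS = 1.61

Ordinary method of slices: FS = Σ[c'·Δl_i + (W_i cosα_i)·tanφ'] / Σ W_i sinα_i, with Δl_i = b_i / cosα_i.
Slice 1: Δl = 2.0/cos4.5° = 2.006 m; N'_1 = 51·cos4.5° = 50.8; c'Δl = 12.44; W sinα = 4.0
Slice 2: Δl = 1.5/cos26.1° = 1.670 m; N'_2 = 71·cos26.1° = 63.8; c'Δl = 10.36; W sinα = 31.2
Slice 3: Δl = 1.5/cos48.5° = 2.264 m; N'_3 = 35·cos48.5° = 23.2; c'Δl = 14.04; W sinα = 26.2
Σc'Δl = 36.8 kN/m; ΣN' = 137.8 kN/m; ΣW sinα = 61.5 kN/m
Resisting = 36.8 + 137.8·tan24.3° = 36.8 + 62.2 = 99.0 kN/m
FS = 99.0 / 61.5 = 1.612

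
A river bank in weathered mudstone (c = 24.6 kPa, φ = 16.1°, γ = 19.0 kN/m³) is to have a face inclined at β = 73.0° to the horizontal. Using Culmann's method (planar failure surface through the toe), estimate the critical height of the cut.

Culmann's analysis gives the critical failure plane at α_cr = (β + φ)/2 = (73.0 + 16.1)/2 = 44.5°, and the critical height
H_c = (4c/γ) · sinβ cosφ / [1 − cos(β − φ)]
    = (4·24.6/19.0) · sin73.0°·cos16.1° / [1 − cos(56.9°)]
    = 5.179 · 0.9563·0.9608 / [1 − 0.5461]
    = 5.179 · 0.9188 / 0.4539
    = 10.48 m

H_c = 10.48 m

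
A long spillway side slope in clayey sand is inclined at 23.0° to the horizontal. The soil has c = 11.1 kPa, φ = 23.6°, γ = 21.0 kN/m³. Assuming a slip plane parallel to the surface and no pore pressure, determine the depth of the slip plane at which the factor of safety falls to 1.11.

Setting FS = 1.11 in FS = [c + γz cos²β tanφ] / [γz sinβ cosβ] and solving for z:
z = c / [γ cosβ (FS·sinβ − cosβ·tanφ)]
  = 11.1 / [21.0·cos23.0°·(1.11·sin23.0° − cos23.0°·tan23.6°)]
  = 11.1 / [21.0·0.9205·(1.11·0.3907 − 0.9205·0.4369)]
  = 11.1 / 0.6099 = 18.199 m

z = 18.20 m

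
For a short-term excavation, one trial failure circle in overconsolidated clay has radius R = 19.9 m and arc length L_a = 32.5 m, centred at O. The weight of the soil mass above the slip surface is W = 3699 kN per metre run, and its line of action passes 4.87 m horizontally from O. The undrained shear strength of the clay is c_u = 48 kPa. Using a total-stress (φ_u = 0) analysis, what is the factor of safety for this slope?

Taking moments about the centre O, the resisting moment is provided by the undrained shear strength acting along the arc:
M_R = c_u·L_a·R = 48·32.50·19.9 = 31044.0 kN·m/m
M_D = W·d = 3699·4.87 = 18014.1 kN·m/m
FS = M_R / M_D = 31044.0 / 18014.1 = 1.723

FS = 1.72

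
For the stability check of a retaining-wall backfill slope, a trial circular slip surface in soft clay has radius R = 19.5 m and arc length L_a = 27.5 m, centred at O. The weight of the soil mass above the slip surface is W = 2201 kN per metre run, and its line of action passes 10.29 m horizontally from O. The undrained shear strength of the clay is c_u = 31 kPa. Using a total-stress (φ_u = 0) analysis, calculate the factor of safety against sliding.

FS = 0.73

Taking moments about the centre O, the resisting moment is provided by the undrained shear strength acting along the arc:
M_R = c_u·L_a·R = 31·27.50·19.5 = 16623.8 kN·m/m
M_D = W·d = 2201·10.29 = 22648.3 kN·m/m
FS = M_R / M_D = 16623.8 / 22648.3 = 0.734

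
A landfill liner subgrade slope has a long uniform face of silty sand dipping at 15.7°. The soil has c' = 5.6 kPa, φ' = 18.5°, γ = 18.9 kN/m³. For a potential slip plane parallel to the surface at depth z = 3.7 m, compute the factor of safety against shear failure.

For an infinite slope with a slip plane parallel to the surface (no pore pressure): FS = [c' + γz cos²β tanφ'] / [γz sinβ cosβ].
γz = 18.9·3.7 = 69.93 kN/m²
Numerator = 5.6 + 69.93·cos²15.7°·tan18.5° = 5.6 + 69.93·0.9268·0.3346 = 27.285 kPa
Denominator = 69.93·sin15.7°·cos15.7° = 69.93·0.2706·0.9627 = 18.217 kPa
FS = 27.285 / 18.217 = 1.498

FS = 1.50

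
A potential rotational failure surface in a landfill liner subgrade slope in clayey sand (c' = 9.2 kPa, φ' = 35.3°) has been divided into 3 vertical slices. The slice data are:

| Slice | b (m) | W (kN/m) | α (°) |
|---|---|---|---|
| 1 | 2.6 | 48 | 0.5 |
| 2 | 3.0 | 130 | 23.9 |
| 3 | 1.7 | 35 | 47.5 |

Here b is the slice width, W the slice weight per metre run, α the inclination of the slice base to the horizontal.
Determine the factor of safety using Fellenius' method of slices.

Ordinary method of slices: FS = Σ[c'·Δl_i + (W_i cosα_i)·tanφ'] / Σ W_i sinα_i, with Δl_i = b_i / cosα_i.
Slice 1: Δl = 2.6/cos0.5° = 2.600 m; N'_1 = 48·cos0.5° = 48.0; c'Δl = 23.92; W sinα = 0.4
Slice 2: Δl = 3.0/cos23.9° = 3.281 m; N'_2 = 130·cos23.9° = 118.9; c'Δl = 30.19; W sinα = 52.7
Slice 3: Δl = 1.7/cos47.5° = 2.516 m; N'_3 = 35·cos47.5° = 23.6; c'Δl = 23.15; W sinα = 25.8
Σc'Δl = 77.3 kN/m; ΣN' = 190.5 kN/m; ΣW sinα = 78.9 kN/m
Resisting = 77.3 + 190.5·tan35.3° = 77.3 + 134.9 = 212.1 kN/m
FS = 212.1 / 78.9 = 2.689

FS = 2.69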